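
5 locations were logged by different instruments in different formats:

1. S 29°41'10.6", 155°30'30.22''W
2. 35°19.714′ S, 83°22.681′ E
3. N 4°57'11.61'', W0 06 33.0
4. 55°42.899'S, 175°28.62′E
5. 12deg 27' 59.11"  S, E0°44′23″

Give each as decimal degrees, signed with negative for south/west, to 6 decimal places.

Point 1:
  φ: 29° + 41/60 + 10.6/3600 = 29 + 0.683333 + 0.002944 = 29.6862778
  hemisphere S, so the sign is −
  λ: 30′ + 30.22″ = 30.50367′; 155 + 30.50367/60 = 155.5083944
  W ⇒ negate
Point 2:
  Lat: 35 + 19.714/60 = 35.3285667
  hemisphere S, so the sign is −
  Lon: 83 + 22.681/60 = 83.3780167
  E ⇒ keep positive
Point 3:
  φ: 4 + 57/60 + 11.61/3600 = 4.9532250
  N ⇒ keep positive
  Lon: 6′ + 33″ = 6.55000′; 0 + 6.55000/60 = 0.1091667
  W → negative
Point 4:
  Lat: 42.899′ = 0.714983°; total 55.7149833
  S → negative
  Longitude: 175 + 28.62/60 = 175.4770000
  E ⇒ keep positive
Point 5:
  φ: 27′ + 59.11″ = 27.98517′; 12 + 27.98517/60 = 12.4664194
  S ⇒ negate
  λ: 44′ + 23″ = 44.38333′; 0 + 44.38333/60 = 0.7397222
  E ⇒ keep positive

1. -29.686278, -155.508394
2. -35.328567, 83.378017
3. 4.953225, -0.109167
4. -55.714983, 175.477000
5. -12.466419, 0.739722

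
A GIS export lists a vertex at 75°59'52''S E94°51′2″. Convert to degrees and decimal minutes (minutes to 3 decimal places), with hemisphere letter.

Lat: seconds/60 = 0.86667; minutes = 59 + 0.86667 = 59.86667
Lon: seconds/60 = 0.03333; minutes = 51 + 0.03333 = 51.03333

75° 59.867′ S, 94° 51.033′ E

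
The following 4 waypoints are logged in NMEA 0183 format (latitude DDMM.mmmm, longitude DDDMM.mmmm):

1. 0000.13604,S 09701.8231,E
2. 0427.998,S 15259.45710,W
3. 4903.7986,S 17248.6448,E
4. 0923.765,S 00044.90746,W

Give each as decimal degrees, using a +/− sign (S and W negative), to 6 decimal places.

1. -0.002267, 97.030385
2. -4.466633, -152.990952
3. -49.063310, 172.810747
4. -9.396083, -0.748458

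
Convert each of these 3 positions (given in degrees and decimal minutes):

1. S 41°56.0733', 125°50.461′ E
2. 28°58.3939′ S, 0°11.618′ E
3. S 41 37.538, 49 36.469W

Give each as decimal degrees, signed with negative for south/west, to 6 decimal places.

1. -41.934555, 125.841017
2. -28.973232, 0.193633
3. -41.625633, -49.607817

Point 1:
  φ: 56.0733′ = 0.934555°; total 41.9345550
  S ⇒ negate
  λ: 50.461′ = 0.841017°; total 125.8410167
  E ⇒ keep positive
Point 2:
  φ: 28 + 58.3939/60 = 28.9732317
  S → negative
  Lon: 0 + 11.618/60 = 0.1936333
  E → positive
Point 3:
  Latitude: 37.538′ = 0.625633°; total 41.6256333
  S → negative
  Longitude: 36.469′ = 0.607817°; total 49.6078167
  hemisphere W, so the sign is −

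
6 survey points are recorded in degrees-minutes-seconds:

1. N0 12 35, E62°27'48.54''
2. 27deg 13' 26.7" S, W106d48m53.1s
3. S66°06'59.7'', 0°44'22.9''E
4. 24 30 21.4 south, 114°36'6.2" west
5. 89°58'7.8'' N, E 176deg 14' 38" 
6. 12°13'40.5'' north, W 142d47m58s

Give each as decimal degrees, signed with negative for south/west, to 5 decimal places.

Point 1:
  Lat: 0° + 12/60 + 35/3600 = 0 + 0.200000 + 0.009722 = 0.209722
  N ⇒ keep positive
  λ: 62° + 27/60 + 48.54/3600 = 62 + 0.450000 + 0.013483 = 62.463483
  E → positive
Point 2:
  Latitude: 27 + 13/60 + 26.7/3600 = 27.224083
  S → negative
  Longitude: 106 + 48/60 + 53.1/3600 = 106.814750
  W → negative
Point 3:
  φ: 66° + 6/60 + 59.7/3600 = 66 + 0.100000 + 0.016583 = 66.116583
  S → negative
  λ: 0° + 44/60 + 22.9/3600 = 0 + 0.733333 + 0.006361 = 0.739694
  E ⇒ keep positive
Point 4:
  Latitude: 24 + 30/60 + 21.4/3600 = 24.505944
  S → negative
  Lon: 114° + 36/60 + 6.2/3600 = 114 + 0.600000 + 0.001722 = 114.601722
  hemisphere W, so the sign is −
Point 5:
  Lat: 89° + 58/60 + 7.8/3600 = 89 + 0.966667 + 0.002167 = 89.968833
  N ⇒ keep positive
  Longitude: 176° + 14/60 + 38/3600 = 176 + 0.233333 + 0.010556 = 176.243889
  E → positive
Point 6:
  Lat: 12° + 13/60 + 40.5/3600 = 12 + 0.216667 + 0.011250 = 12.227917
  N → positive
  Lon: 142° + 47/60 + 58/3600 = 142 + 0.783333 + 0.016111 = 142.799444
  W ⇒ negate

1. 0.20972, 62.46348
2. -27.22408, -106.81475
3. -66.11658, 0.73969
4. -24.50594, -114.60172
5. 89.96883, 176.24389
6. 12.22792, -142.79944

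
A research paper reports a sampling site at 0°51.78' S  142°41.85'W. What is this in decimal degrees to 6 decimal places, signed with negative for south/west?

-0.863000, -142.697500

Latitude: 0 + 51.78/60 = 0.8630000
hemisphere S, so the sign is −
Lon: 142 + 41.85/60 = 142.6975000
hemisphere W, so the sign is −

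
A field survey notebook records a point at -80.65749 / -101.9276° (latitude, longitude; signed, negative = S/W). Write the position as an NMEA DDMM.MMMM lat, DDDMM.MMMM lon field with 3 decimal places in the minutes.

Latitude is negative → S; |value| = 80.657490
Lat: 80° + 0.657490 × 60 = 80° 39.44940′
Longitude is negative → W; |value| = 101.927600
λ: minutes = (101.927600 − 101) × 60 = 55.65600

8039.449,S / 10155.656,W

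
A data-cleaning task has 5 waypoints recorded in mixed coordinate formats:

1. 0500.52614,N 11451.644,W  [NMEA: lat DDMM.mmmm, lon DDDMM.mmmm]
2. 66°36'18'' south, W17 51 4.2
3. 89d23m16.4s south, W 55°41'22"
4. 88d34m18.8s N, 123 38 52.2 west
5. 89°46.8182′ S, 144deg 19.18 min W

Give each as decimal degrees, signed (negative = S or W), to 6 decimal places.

1. 5.008769, -114.860733
2. -66.605000, -17.851167
3. -89.387889, -55.689444
4. 88.571889, -123.647833
5. -89.780303, -144.319667

Point 1:
  Lat: split at 2 digits → 05° and 0.52614′; 5 + 0.52614/60 = 5.0087690
  N ⇒ keep positive
  Longitude: split at 3 digits → 114° and 51.644′; 114 + 51.644/60 = 114.8607333
  hemisphere W, so the sign is −
Point 2:
  Lat: 66° + 36/60 + 18/3600 = 66 + 0.600000 + 0.005000 = 66.6050000
  hemisphere S, so the sign is −
  Lon: 17 + 51/60 + 4.2/3600 = 17.8511667
  hemisphere W, so the sign is −
Point 3:
  Lat: 89 + 23/60 + 16.4/3600 = 89.3878889
  S → negative
  Longitude: 55° + 41/60 + 22/3600 = 55 + 0.683333 + 0.006111 = 55.6894444
  W → negative
Point 4:
  Latitude: 88° + 34/60 + 18.8/3600 = 88 + 0.566667 + 0.005222 = 88.5718889
  N ⇒ keep positive
  λ: 38′ + 52.2″ = 38.87000′; 123 + 38.87000/60 = 123.6478333
  W ⇒ negate
Point 5:
  Latitude: 89 + 46.8182/60 = 89.7803033
  hemisphere S, so the sign is −
  λ: 144 + 19.18/60 = 144.3196667
  hemisphere W, so the sign is −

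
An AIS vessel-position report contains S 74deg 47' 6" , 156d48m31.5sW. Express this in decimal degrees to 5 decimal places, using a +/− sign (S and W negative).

-74.78500, -156.80875

φ: 47′ + 6″ = 47.10000′; 74 + 47.10000/60 = 74.785000
S ⇒ negate
Lon: 156° + 48/60 + 31.5/3600 = 156 + 0.800000 + 0.008750 = 156.808750
hemisphere W, so the sign is −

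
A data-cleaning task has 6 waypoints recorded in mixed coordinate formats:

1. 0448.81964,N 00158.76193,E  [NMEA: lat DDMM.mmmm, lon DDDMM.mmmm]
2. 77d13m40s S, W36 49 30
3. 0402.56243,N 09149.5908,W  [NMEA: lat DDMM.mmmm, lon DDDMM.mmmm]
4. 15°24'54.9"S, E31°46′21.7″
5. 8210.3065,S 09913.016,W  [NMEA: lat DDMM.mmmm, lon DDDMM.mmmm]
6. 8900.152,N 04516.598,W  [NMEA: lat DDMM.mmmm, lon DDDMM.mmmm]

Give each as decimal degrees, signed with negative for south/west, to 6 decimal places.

1. 4.813661, 1.979366
2. -77.227778, -36.825000
3. 4.042707, -91.826513
4. -15.415250, 31.772694
5. -82.171775, -99.216933
6. 89.002533, -45.276633

Point 1:
  φ: split at 2 digits → 04° and 48.81964′; 4 + 48.81964/60 = 4.8136607
  N ⇒ keep positive
  Lon: degrees = first 3 digits = 1, minutes = 58.76193; 1 + 58.76193/60 = 1.9793655
  E → positive
Point 2:
  φ: 77° + 13/60 + 40/3600 = 77 + 0.216667 + 0.011111 = 77.2277778
  S → negative
  Longitude: 36° + 49/60 + 30/3600 = 36 + 0.816667 + 0.008333 = 36.8250000
  hemisphere W, so the sign is −
Point 3:
  Latitude: degrees = first 2 digits = 4, minutes = 2.56243; 4 + 2.56243/60 = 4.0427072
  N → positive
  Longitude: split at 3 digits → 091° and 49.5908′; 91 + 49.5908/60 = 91.8265133
  W → negative
Point 4:
  Lat: 24′ + 54.9″ = 24.91500′; 15 + 24.91500/60 = 15.4152500
  hemisphere S, so the sign is −
  Longitude: 46′ + 21.7″ = 46.36167′; 31 + 46.36167/60 = 31.7726944
  E → positive
Point 5:
  Lat: degrees = first 2 digits = 82, minutes = 10.3065; 82 + 10.3065/60 = 82.1717750
  S ⇒ negate
  Longitude: degrees = first 3 digits = 99, minutes = 13.016; 99 + 13.016/60 = 99.2169333
  W → negative
Point 6:
  Latitude: split at 2 digits → 89° and 0.152′; 89 + 0.152/60 = 89.0025333
  N ⇒ keep positive
  Longitude: degrees = first 3 digits = 45, minutes = 16.598; 45 + 16.598/60 = 45.2766333
  W → negative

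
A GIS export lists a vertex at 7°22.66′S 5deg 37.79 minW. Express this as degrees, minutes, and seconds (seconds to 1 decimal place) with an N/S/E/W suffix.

Latitude: fractional minutes 0.66000 × 60 = 39.600″
λ: 37.79000′ → 37′ and 0.79000 × 60 = 47.400″

7°22′39.6″ S, 5°37′47.4″ W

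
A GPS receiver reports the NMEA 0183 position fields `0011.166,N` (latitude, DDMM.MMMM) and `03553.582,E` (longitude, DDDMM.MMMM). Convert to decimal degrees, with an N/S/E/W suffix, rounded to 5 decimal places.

0.18610° N, 35.89303° E

Lat: degrees = first 2 digits = 0, minutes = 11.166; 0 + 11.166/60 = 0.186100
Lon: split at 3 digits → 035° and 53.582′; 35 + 53.582/60 = 35.893033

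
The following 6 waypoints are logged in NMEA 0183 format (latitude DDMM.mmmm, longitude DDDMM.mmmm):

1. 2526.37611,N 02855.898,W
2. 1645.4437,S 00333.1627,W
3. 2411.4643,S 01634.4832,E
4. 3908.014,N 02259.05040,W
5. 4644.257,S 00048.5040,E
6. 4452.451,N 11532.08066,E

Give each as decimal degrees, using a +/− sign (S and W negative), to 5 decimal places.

1. 25.43960, -28.93163
2. -16.75740, -3.55271
3. -24.19107, 16.57472
4. 39.13357, -22.98417
5. -46.73762, 0.80840
6. 44.87418, 115.53468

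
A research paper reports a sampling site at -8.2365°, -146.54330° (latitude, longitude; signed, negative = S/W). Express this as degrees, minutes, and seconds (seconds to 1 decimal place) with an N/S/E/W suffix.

Latitude is negative → S; |value| = 8.236500
Lat: 0.236500 × 60 = 14.19000′ → 14′, remainder × 60 = 11.400″
Longitude is negative → W; |value| = 146.543300
Lon: 0.543300 × 60 = 32.59800′ → 32′, remainder × 60 = 35.880″

8°14′11.4″ S, 146°32′35.9″ W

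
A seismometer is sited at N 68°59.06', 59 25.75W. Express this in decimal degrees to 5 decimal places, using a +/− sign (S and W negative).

φ: 68 + 59.06/60 = 68.984333
N ⇒ keep positive
Lon: 59 + 25.75/60 = 59.429167
W ⇒ negate

68.98433, -59.42917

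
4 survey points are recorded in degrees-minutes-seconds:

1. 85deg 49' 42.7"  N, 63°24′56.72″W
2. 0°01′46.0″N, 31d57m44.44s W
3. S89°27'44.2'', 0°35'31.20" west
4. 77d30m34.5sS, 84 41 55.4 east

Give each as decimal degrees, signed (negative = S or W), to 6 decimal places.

1. 85.828528, -63.415756
2. 0.029444, -31.962344
3. -89.462278, -0.592000
4. -77.509583, 84.698722

Point 1:
  φ: 49′ + 42.7″ = 49.71167′; 85 + 49.71167/60 = 85.8285278
  N → positive
  λ: 63 + 24/60 + 56.72/3600 = 63.4157556
  hemisphere W, so the sign is −
Point 2:
  Lat: 1′ + 46″ = 1.76667′; 0 + 1.76667/60 = 0.0294444
  N ⇒ keep positive
  λ: 31° + 57/60 + 44.44/3600 = 31 + 0.950000 + 0.012344 = 31.9623444
  W ⇒ negate
Point 3:
  Lat: 89 + 27/60 + 44.2/3600 = 89.4622778
  hemisphere S, so the sign is −
  Longitude: 0 + 35/60 + 31.2/3600 = 0.5920000
  W ⇒ negate
Point 4:
  Latitude: 77 + 30/60 + 34.5/3600 = 77.5095833
  S → negative
  Lon: 84 + 41/60 + 55.4/3600 = 84.6987222
  E ⇒ keep positive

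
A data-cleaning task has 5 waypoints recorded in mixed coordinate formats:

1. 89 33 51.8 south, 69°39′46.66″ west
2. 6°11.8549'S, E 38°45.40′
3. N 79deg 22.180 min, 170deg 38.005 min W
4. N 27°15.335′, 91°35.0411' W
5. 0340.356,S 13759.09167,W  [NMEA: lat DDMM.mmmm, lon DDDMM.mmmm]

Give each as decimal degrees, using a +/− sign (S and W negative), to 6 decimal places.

1. -89.564389, -69.662961
2. -6.197582, 38.756667
3. 79.369667, -170.633417
4. 27.255583, -91.584018
5. -3.672600, -137.984861

Point 1:
  Latitude: 33′ + 51.8″ = 33.86333′; 89 + 33.86333/60 = 89.5643889
  S ⇒ negate
  λ: 69° + 39/60 + 46.66/3600 = 69 + 0.650000 + 0.012961 = 69.6629611
  W ⇒ negate
Point 2:
  Latitude: 11.8549′ = 0.197582°; total 6.1975817
  S ⇒ negate
  Lon: 38 + 45.4/60 = 38.7566667
  E ⇒ keep positive
Point 3:
  Lat: 22.18′ = 0.369667°; total 79.3696667
  N ⇒ keep positive
  Lon: 38.005′ = 0.633417°; total 170.6334167
  hemisphere W, so the sign is −
Point 4:
  φ: 15.335′ = 0.255583°; total 27.2555833
  N → positive
  λ: 35.0411′ = 0.584018°; total 91.5840183
  W ⇒ negate
Point 5:
  φ: degrees = first 2 digits = 3, minutes = 40.356; 3 + 40.356/60 = 3.6726000
  hemisphere S, so the sign is −
  Lon: degrees = first 3 digits = 137, minutes = 59.09167; 137 + 59.09167/60 = 137.9848612
  W ⇒ negate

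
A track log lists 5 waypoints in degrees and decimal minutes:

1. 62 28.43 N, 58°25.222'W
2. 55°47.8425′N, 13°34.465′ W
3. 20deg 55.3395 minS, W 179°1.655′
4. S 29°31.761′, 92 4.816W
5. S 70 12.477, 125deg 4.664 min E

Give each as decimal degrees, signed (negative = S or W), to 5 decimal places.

Point 1:
  Lat: 28.43′ = 0.473833°; total 62.473833
  N → positive
  λ: 25.222′ = 0.420367°; total 58.420367
  hemisphere W, so the sign is −
Point 2:
  Latitude: 47.8425′ = 0.797375°; total 55.797375
  N → positive
  Lon: 13 + 34.465/60 = 13.574417
  hemisphere W, so the sign is −
Point 3:
  Lat: 55.3395′ = 0.922325°; total 20.922325
  S ⇒ negate
  Lon: 1.655′ = 0.027583°; total 179.027583
  W ⇒ negate
Point 4:
  Lat: 29 + 31.761/60 = 29.529350
  S ⇒ negate
  Lon: 92 + 4.816/60 = 92.080267
  W → negative
Point 5:
  Latitude: 12.477′ = 0.207950°; total 70.207950
  S → negative
  λ: 4.664′ = 0.077733°; total 125.077733
  E ⇒ keep positive

1. 62.47383, -58.42037
2. 55.79738, -13.57442
3. -20.92233, -179.02758
4. -29.52935, -92.08027
5. -70.20795, 125.07773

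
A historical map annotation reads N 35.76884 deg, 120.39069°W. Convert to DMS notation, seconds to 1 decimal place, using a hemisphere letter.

φ: 0.768840 × 60 = 46.13040′ → 46′, remainder × 60 = 7.824″
λ: 0.390690 × 60 = 23.44140′ → 23′, remainder × 60 = 26.484″

35°46′7.8″ N, 120°23′26.5″ W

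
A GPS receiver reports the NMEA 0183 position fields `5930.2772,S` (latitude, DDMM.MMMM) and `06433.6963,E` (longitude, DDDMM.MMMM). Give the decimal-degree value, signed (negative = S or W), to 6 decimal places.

-59.504620, 64.561605

Lat: split at 2 digits → 59° and 30.2772′; 59 + 30.2772/60 = 59.5046200
hemisphere S, so the sign is −
Lon: split at 3 digits → 064° and 33.6963′; 64 + 33.6963/60 = 64.5616050
E ⇒ keep positive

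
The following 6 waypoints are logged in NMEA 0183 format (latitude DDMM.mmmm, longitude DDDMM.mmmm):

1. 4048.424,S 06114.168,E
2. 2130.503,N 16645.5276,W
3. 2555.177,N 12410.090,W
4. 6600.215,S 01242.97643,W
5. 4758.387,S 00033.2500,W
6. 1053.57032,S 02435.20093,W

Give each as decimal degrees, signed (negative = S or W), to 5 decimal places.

Point 1:
  Lat: degrees = first 2 digits = 40, minutes = 48.424; 40 + 48.424/60 = 40.807067
  hemisphere S, so the sign is −
  Lon: split at 3 digits → 061° and 14.168′; 61 + 14.168/60 = 61.236133
  E ⇒ keep positive
Point 2:
  Lat: split at 2 digits → 21° and 30.503′; 21 + 30.503/60 = 21.508383
  N ⇒ keep positive
  Longitude: split at 3 digits → 166° and 45.5276′; 166 + 45.5276/60 = 166.758793
  hemisphere W, so the sign is −
Point 3:
  Lat: split at 2 digits → 25° and 55.177′; 25 + 55.177/60 = 25.919617
  N ⇒ keep positive
  λ: degrees = first 3 digits = 124, minutes = 10.09; 124 + 10.09/60 = 124.168167
  W → negative
Point 4:
  φ: degrees = first 2 digits = 66, minutes = 0.215; 66 + 0.215/60 = 66.003583
  S → negative
  Lon: degrees = first 3 digits = 12, minutes = 42.97643; 12 + 42.97643/60 = 12.716274
  W → negative
Point 5:
  φ: degrees = first 2 digits = 47, minutes = 58.387; 47 + 58.387/60 = 47.973117
  S ⇒ negate
  λ: degrees = first 3 digits = 0, minutes = 33.25; 0 + 33.25/60 = 0.554167
  W → negative
Point 6:
  Latitude: degrees = first 2 digits = 10, minutes = 53.57032; 10 + 53.57032/60 = 10.892839
  S → negative
  Lon: degrees = first 3 digits = 24, minutes = 35.20093; 24 + 35.20093/60 = 24.586682
  W ⇒ negate

1. -40.80707, 61.23613
2. 21.50838, -166.75879
3. 25.91962, -124.16817
4. -66.00358, -12.71627
5. -47.97312, -0.55417
6. -10.89284, -24.58668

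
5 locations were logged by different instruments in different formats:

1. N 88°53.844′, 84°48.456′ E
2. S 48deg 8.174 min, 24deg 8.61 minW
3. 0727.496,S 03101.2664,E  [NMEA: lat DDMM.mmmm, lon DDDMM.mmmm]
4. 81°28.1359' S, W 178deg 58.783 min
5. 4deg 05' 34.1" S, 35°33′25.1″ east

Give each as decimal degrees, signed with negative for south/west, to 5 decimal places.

1. 88.89740, 84.80760
2. -48.13623, -24.14350
3. -7.45827, 31.02111
4. -81.46893, -178.97972
5. -4.09281, 35.55697

Point 1:
  φ: 53.844′ = 0.897400°; total 88.897400
  N ⇒ keep positive
  λ: 84 + 48.456/60 = 84.807600
  E ⇒ keep positive
Point 2:
  Lat: 8.174′ = 0.136233°; total 48.136233
  hemisphere S, so the sign is −
  Lon: 8.61′ = 0.143500°; total 24.143500
  W ⇒ negate
Point 3:
  φ: degrees = first 2 digits = 7, minutes = 27.496; 7 + 27.496/60 = 7.458267
  S → negative
  Lon: split at 3 digits → 031° and 1.2664′; 31 + 1.2664/60 = 31.021107
  E ⇒ keep positive
Point 4:
  Lat: 81 + 28.1359/60 = 81.468932
  S ⇒ negate
  λ: 178 + 58.783/60 = 178.979717
  hemisphere W, so the sign is −
Point 5:
  φ: 5′ + 34.1″ = 5.56833′; 4 + 5.56833/60 = 4.092806
  hemisphere S, so the sign is −
  λ: 35 + 33/60 + 25.1/3600 = 35.556972
  E ⇒ keep positive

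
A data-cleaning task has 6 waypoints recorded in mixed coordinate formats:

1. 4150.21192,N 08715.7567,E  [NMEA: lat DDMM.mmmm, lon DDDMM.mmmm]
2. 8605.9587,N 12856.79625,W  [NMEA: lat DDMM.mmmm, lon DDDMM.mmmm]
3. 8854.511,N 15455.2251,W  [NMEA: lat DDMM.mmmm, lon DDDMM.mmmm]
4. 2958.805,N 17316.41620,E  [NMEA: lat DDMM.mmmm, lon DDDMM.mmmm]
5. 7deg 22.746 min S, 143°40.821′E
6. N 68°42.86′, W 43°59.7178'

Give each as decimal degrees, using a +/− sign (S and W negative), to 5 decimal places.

Point 1:
  Lat: split at 2 digits → 41° and 50.21192′; 41 + 50.21192/60 = 41.836865
  N → positive
  Lon: split at 3 digits → 087° and 15.7567′; 87 + 15.7567/60 = 87.262612
  E ⇒ keep positive
Point 2:
  φ: degrees = first 2 digits = 86, minutes = 5.9587; 86 + 5.9587/60 = 86.099312
  N → positive
  λ: split at 3 digits → 128° and 56.79625′; 128 + 56.79625/60 = 128.946604
  W ⇒ negate
Point 3:
  Lat: split at 2 digits → 88° and 54.511′; 88 + 54.511/60 = 88.908517
  N ⇒ keep positive
  λ: split at 3 digits → 154° and 55.2251′; 154 + 55.2251/60 = 154.920418
  W → negative
Point 4:
  φ: degrees = first 2 digits = 29, minutes = 58.805; 29 + 58.805/60 = 29.980083
  N → positive
  λ: degrees = first 3 digits = 173, minutes = 16.4162; 173 + 16.4162/60 = 173.273603
  E ⇒ keep positive
Point 5:
  φ: 7 + 22.746/60 = 7.379100
  S → negative
  λ: 40.821′ = 0.680350°; total 143.680350
  E ⇒ keep positive
Point 6:
  Lat: 68 + 42.86/60 = 68.714333
  N ⇒ keep positive
  λ: 43 + 59.7178/60 = 43.995297
  hemisphere W, so the sign is −

1. 41.83687, 87.26261
2. 86.09931, -128.94660
3. 88.90852, -154.92042
4. 29.98008, 173.27360
5. -7.37910, 143.68035
6. 68.71433, -43.99530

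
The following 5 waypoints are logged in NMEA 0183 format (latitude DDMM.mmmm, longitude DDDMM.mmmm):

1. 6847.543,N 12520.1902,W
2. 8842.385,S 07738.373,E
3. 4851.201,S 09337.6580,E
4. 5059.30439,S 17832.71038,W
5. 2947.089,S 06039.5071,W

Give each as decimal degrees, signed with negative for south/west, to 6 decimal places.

1. 68.792383, -125.336503
2. -88.706417, 77.639550
3. -48.853350, 93.627633
4. -50.988407, -178.545173
5. -29.784817, -60.658452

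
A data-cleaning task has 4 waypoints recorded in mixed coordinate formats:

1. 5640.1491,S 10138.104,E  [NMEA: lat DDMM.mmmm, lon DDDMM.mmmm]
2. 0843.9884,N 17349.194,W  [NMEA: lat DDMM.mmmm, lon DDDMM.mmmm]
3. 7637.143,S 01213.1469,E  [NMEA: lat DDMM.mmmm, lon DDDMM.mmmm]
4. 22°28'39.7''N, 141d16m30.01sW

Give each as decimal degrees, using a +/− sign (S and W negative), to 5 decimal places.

Point 1:
  φ: degrees = first 2 digits = 56, minutes = 40.1491; 56 + 40.1491/60 = 56.669152
  hemisphere S, so the sign is −
  Longitude: degrees = first 3 digits = 101, minutes = 38.104; 101 + 38.104/60 = 101.635067
  E ⇒ keep positive
Point 2:
  φ: split at 2 digits → 08° and 43.9884′; 8 + 43.9884/60 = 8.733140
  N ⇒ keep positive
  Lon: split at 3 digits → 173° and 49.194′; 173 + 49.194/60 = 173.819900
  hemisphere W, so the sign is −
Point 3:
  Lat: split at 2 digits → 76° and 37.143′; 76 + 37.143/60 = 76.619050
  S ⇒ negate
  Longitude: degrees = first 3 digits = 12, minutes = 13.1469; 12 + 13.1469/60 = 12.219115
  E → positive
Point 4:
  Lat: 22 + 28/60 + 39.7/3600 = 22.477694
  N → positive
  λ: 141° + 16/60 + 30.01/3600 = 141 + 0.266667 + 0.008336 = 141.275003
  W → negative

1. -56.66915, 101.63507
2. 8.73314, -173.81990
3. -76.61905, 12.21912
4. 22.47769, -141.27500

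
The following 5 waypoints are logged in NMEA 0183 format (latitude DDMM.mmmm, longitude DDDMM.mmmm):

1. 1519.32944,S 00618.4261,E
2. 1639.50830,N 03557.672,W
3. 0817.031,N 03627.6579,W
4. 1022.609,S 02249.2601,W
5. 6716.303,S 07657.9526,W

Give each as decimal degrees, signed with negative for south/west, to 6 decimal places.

1. -15.322157, 6.307102
2. 16.658472, -35.961200
3. 8.283850, -36.460965
4. -10.376817, -22.821002
5. -67.271717, -76.965877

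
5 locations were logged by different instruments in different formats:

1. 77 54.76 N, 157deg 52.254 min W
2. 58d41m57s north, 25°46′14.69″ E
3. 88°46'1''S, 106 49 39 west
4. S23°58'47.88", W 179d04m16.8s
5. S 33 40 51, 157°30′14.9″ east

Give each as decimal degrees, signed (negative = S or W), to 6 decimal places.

Point 1:
  φ: 77 + 54.76/60 = 77.9126667
  N ⇒ keep positive
  Lon: 52.254′ = 0.870900°; total 157.8709000
  W → negative
Point 2:
  Lat: 58 + 41/60 + 57/3600 = 58.6991667
  N → positive
  Lon: 25° + 46/60 + 14.69/3600 = 25 + 0.766667 + 0.004081 = 25.7707472
  E ⇒ keep positive
Point 3:
  φ: 88 + 46/60 + 1/3600 = 88.7669444
  S → negative
  λ: 106° + 49/60 + 39/3600 = 106 + 0.816667 + 0.010833 = 106.8275000
  hemisphere W, so the sign is −
Point 4:
  Lat: 23 + 58/60 + 47.88/3600 = 23.9799667
  S ⇒ negate
  Lon: 179 + 4/60 + 16.8/3600 = 179.0713333
  W → negative
Point 5:
  Lat: 33° + 40/60 + 51/3600 = 33 + 0.666667 + 0.014167 = 33.6808333
  S ⇒ negate
  λ: 157° + 30/60 + 14.9/3600 = 157 + 0.500000 + 0.004139 = 157.5041389
  E ⇒ keep positive

1. 77.912667, -157.870900
2. 58.699167, 25.770747
3. -88.766944, -106.827500
4. -23.979967, -179.071333
5. -33.680833, 157.504139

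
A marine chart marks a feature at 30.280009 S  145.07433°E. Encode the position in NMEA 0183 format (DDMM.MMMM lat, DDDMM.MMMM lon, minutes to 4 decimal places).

3016.8005,S / 14504.4598,E

Latitude: fractional part 0.280009 → 16.800540 minutes
Lon: fractional part 0.074330 → 4.459800 minutes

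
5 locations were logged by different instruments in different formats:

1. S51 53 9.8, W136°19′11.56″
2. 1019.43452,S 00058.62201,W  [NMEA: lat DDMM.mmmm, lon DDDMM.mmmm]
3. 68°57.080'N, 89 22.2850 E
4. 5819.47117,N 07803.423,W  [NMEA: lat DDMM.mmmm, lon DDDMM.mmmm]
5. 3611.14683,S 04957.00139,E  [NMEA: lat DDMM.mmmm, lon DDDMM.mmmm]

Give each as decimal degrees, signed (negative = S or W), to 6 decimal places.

Point 1:
  Lat: 51 + 53/60 + 9.8/3600 = 51.8860556
  hemisphere S, so the sign is −
  Lon: 136 + 19/60 + 11.56/3600 = 136.3198778
  hemisphere W, so the sign is −
Point 2:
  Latitude: split at 2 digits → 10° and 19.43452′; 10 + 19.43452/60 = 10.3239087
  S → negative
  Longitude: degrees = first 3 digits = 0, minutes = 58.62201; 0 + 58.62201/60 = 0.9770335
  hemisphere W, so the sign is −
Point 3:
  Latitude: 68 + 57.08/60 = 68.9513333
  N ⇒ keep positive
  Longitude: 89 + 22.285/60 = 89.3714167
  E ⇒ keep positive
Point 4:
  φ: split at 2 digits → 58° and 19.47117′; 58 + 19.47117/60 = 58.3245195
  N ⇒ keep positive
  Longitude: degrees = first 3 digits = 78, minutes = 3.423; 78 + 3.423/60 = 78.0570500
  W ⇒ negate
Point 5:
  Latitude: split at 2 digits → 36° and 11.14683′; 36 + 11.14683/60 = 36.1857805
  S → negative
  Longitude: degrees = first 3 digits = 49, minutes = 57.00139; 49 + 57.00139/60 = 49.9500232
  E → positive

1. -51.886056, -136.319878
2. -10.323909, -0.977034
3. 68.951333, 89.371417
4. 58.324520, -78.057050
5. -36.185781, 49.950023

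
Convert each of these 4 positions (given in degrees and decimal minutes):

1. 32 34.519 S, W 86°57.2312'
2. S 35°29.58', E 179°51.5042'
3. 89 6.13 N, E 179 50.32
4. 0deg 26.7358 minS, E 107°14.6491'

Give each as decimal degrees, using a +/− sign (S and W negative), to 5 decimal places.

1. -32.57532, -86.95385
2. -35.49300, 179.85840
3. 89.10217, 179.83867
4. -0.44560, 107.24415

Point 1:
  Lat: 32 + 34.519/60 = 32.575317
  S ⇒ negate
  Lon: 57.2312′ = 0.953853°; total 86.953853
  W → negative
Point 2:
  Latitude: 35 + 29.58/60 = 35.493000
  hemisphere S, so the sign is −
  Longitude: 51.5042′ = 0.858403°; total 179.858403
  E ⇒ keep positive
Point 3:
  φ: 89 + 6.13/60 = 89.102167
  N → positive
  Lon: 50.32′ = 0.838667°; total 179.838667
  E → positive
Point 4:
  Latitude: 26.7358′ = 0.445597°; total 0.445597
  hemisphere S, so the sign is −
  Lon: 14.6491′ = 0.244152°; total 107.244152
  E ⇒ keep positive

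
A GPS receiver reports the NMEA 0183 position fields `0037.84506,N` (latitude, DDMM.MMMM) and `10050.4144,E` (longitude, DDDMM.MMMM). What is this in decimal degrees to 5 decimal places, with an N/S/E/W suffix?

0.63075° N, 100.84024° E

φ: degrees = first 2 digits = 0, minutes = 37.84506; 0 + 37.84506/60 = 0.630751
Lon: split at 3 digits → 100° and 50.4144′; 100 + 50.4144/60 = 100.840240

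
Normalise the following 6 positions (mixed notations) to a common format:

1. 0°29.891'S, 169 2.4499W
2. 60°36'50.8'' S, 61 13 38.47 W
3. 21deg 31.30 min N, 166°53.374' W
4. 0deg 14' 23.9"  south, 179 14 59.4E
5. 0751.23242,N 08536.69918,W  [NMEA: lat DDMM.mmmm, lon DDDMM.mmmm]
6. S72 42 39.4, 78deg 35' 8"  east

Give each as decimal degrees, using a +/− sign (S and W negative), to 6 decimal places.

1. -0.498183, -169.040832
2. -60.614111, -61.227353
3. 21.521667, -166.889567
4. -0.239972, 179.249833
5. 7.853874, -85.611653
6. -72.710944, 78.585556

Point 1:
  φ: 0 + 29.891/60 = 0.4981833
  S → negative
  Lon: 2.4499′ = 0.040832°; total 169.0408317
  W → negative
Point 2:
  Lat: 60° + 36/60 + 50.8/3600 = 60 + 0.600000 + 0.014111 = 60.6141111
  S → negative
  λ: 61° + 13/60 + 38.47/3600 = 61 + 0.216667 + 0.010686 = 61.2273528
  W ⇒ negate
Point 3:
  Lat: 21 + 31.3/60 = 21.5216667
  N → positive
  λ: 166 + 53.374/60 = 166.8895667
  hemisphere W, so the sign is −
Point 4:
  Lat: 0° + 14/60 + 23.9/3600 = 0 + 0.233333 + 0.006639 = 0.2399722
  S ⇒ negate
  λ: 179° + 14/60 + 59.4/3600 = 179 + 0.233333 + 0.016500 = 179.2498333
  E ⇒ keep positive
Point 5:
  φ: degrees = first 2 digits = 7, minutes = 51.23242; 7 + 51.23242/60 = 7.8538737
  N → positive
  Longitude: split at 3 digits → 085° and 36.69918′; 85 + 36.69918/60 = 85.6116530
  W → negative
Point 6:
  Lat: 72 + 42/60 + 39.4/3600 = 72.7109444
  S ⇒ negate
  λ: 35′ + 8″ = 35.13333′; 78 + 35.13333/60 = 78.5855556
  E ⇒ keep positive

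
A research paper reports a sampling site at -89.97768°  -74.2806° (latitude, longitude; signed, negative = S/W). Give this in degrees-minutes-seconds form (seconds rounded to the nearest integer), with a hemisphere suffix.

89°58′40″ S, 74°16′50″ W

Latitude is negative → S; |value| = 89.977680
Latitude: 0.977680 × 60 = 58.66080′ → 58′, remainder × 60 = 39.65″
Longitude is negative → W; |value| = 74.280600
Longitude: 0.280600° → 16.83600′; 0.83600 × 60 = 50.16″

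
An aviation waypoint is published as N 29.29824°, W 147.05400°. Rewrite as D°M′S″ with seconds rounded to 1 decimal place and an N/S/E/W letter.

29°17′53.7″ N, 147°03′14.4″ W

Latitude: whole degrees 29; 17.89440′ → 17′ and 53.664″
Longitude: whole degrees 147; 3.24000′ → 3′ and 14.400″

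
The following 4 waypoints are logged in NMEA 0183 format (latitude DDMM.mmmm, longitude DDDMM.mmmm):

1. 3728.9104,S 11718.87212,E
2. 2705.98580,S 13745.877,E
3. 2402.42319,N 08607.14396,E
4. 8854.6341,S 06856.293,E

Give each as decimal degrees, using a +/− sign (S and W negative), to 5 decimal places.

Point 1:
  Lat: split at 2 digits → 37° and 28.9104′; 37 + 28.9104/60 = 37.481840
  S → negative
  Longitude: split at 3 digits → 117° and 18.87212′; 117 + 18.87212/60 = 117.314535
  E ⇒ keep positive
Point 2:
  φ: split at 2 digits → 27° and 5.9858′; 27 + 5.9858/60 = 27.099763
  S ⇒ negate
  Longitude: degrees = first 3 digits = 137, minutes = 45.877; 137 + 45.877/60 = 137.764617
  E → positive
Point 3:
  φ: degrees = first 2 digits = 24, minutes = 2.42319; 24 + 2.42319/60 = 24.040387
  N → positive
  Longitude: split at 3 digits → 086° and 7.14396′; 86 + 7.14396/60 = 86.119066
  E ⇒ keep positive
Point 4:
  Latitude: split at 2 digits → 88° and 54.6341′; 88 + 54.6341/60 = 88.910568
  hemisphere S, so the sign is −
  Longitude: degrees = first 3 digits = 68, minutes = 56.293; 68 + 56.293/60 = 68.938217
  E ⇒ keep positive

1. -37.48184, 117.31454
2. -27.09976, 137.76462
3. 24.04039, 86.11907
4. -88.91057, 68.93822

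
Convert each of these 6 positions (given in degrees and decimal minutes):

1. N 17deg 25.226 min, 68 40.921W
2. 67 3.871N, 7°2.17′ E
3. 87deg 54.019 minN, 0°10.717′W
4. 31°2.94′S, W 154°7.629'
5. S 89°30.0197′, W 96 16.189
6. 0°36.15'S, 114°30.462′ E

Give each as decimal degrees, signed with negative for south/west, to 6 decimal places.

1. 17.420433, -68.682017
2. 67.064517, 7.036167
3. 87.900317, -0.178617
4. -31.049000, -154.127150
5. -89.500328, -96.269817
6. -0.602500, 114.507700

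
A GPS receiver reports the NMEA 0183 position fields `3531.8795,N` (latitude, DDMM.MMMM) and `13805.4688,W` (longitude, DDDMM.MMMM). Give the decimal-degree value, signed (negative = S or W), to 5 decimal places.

Lat: degrees = first 2 digits = 35, minutes = 31.8795; 35 + 31.8795/60 = 35.531325
N ⇒ keep positive
Lon: degrees = first 3 digits = 138, minutes = 5.4688; 138 + 5.4688/60 = 138.091147
W → negative

35.53133, -138.09115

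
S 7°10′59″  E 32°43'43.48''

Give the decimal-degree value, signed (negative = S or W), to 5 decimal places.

Lat: 10′ + 59″ = 10.98333′; 7 + 10.98333/60 = 7.183056
S ⇒ negate
Lon: 43′ + 43.48″ = 43.72467′; 32 + 43.72467/60 = 32.728744
E ⇒ keep positive

-7.18306, 32.72874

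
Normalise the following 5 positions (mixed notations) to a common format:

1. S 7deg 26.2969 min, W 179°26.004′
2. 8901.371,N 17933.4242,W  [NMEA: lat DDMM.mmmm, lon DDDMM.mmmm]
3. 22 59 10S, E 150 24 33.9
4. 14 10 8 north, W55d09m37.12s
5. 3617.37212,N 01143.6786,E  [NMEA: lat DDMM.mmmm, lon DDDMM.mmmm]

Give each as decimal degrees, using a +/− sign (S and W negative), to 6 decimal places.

Point 1:
  φ: 7 + 26.2969/60 = 7.4382817
  S → negative
  Longitude: 179 + 26.004/60 = 179.4334000
  W ⇒ negate
Point 2:
  Lat: split at 2 digits → 89° and 1.371′; 89 + 1.371/60 = 89.0228500
  N → positive
  λ: degrees = first 3 digits = 179, minutes = 33.4242; 179 + 33.4242/60 = 179.5570700
  W → negative
Point 3:
  Latitude: 22° + 59/60 + 10/3600 = 22 + 0.983333 + 0.002778 = 22.9861111
  S → negative
  Lon: 150° + 24/60 + 33.9/3600 = 150 + 0.400000 + 0.009417 = 150.4094167
  E → positive
Point 4:
  Latitude: 14 + 10/60 + 8/3600 = 14.1688889
  N → positive
  λ: 9′ + 37.12″ = 9.61867′; 55 + 9.61867/60 = 55.1603111
  W ⇒ negate
Point 5:
  Latitude: degrees = first 2 digits = 36, minutes = 17.37212; 36 + 17.37212/60 = 36.2895353
  N ⇒ keep positive
  λ: split at 3 digits → 011° and 43.6786′; 11 + 43.6786/60 = 11.7279767
  E ⇒ keep positive

1. -7.438282, -179.433400
2. 89.022850, -179.557070
3. -22.986111, 150.409417
4. 14.168889, -55.160311
5. 36.289535, 11.727977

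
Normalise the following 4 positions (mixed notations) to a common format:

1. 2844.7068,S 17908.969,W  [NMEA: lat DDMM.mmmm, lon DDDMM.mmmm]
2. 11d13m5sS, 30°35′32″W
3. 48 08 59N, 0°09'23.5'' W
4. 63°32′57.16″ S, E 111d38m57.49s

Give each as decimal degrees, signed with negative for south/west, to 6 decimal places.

1. -28.745113, -179.149483
2. -11.218056, -30.592222
3. 48.149722, -0.156528
4. -63.549211, 111.649303

Point 1:
  φ: split at 2 digits → 28° and 44.7068′; 28 + 44.7068/60 = 28.7451133
  hemisphere S, so the sign is −
  Longitude: split at 3 digits → 179° and 8.969′; 179 + 8.969/60 = 179.1494833
  W → negative
Point 2:
  Lat: 11 + 13/60 + 5/3600 = 11.2180556
  S ⇒ negate
  λ: 30 + 35/60 + 32/3600 = 30.5922222
  W → negative
Point 3:
  Lat: 48 + 8/60 + 59/3600 = 48.1497222
  N ⇒ keep positive
  Longitude: 0° + 9/60 + 23.5/3600 = 0 + 0.150000 + 0.006528 = 0.1565278
  hemisphere W, so the sign is −
Point 4:
  Lat: 32′ + 57.16″ = 32.95267′; 63 + 32.95267/60 = 63.5492111
  S ⇒ negate
  Longitude: 111° + 38/60 + 57.49/3600 = 111 + 0.633333 + 0.015969 = 111.6493028
  E ⇒ keep positive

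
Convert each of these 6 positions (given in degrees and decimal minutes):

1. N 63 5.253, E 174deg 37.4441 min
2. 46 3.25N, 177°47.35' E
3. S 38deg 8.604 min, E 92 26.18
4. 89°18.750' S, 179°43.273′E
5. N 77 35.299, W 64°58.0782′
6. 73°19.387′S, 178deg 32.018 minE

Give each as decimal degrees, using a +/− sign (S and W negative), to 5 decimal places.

1. 63.08755, 174.62407
2. 46.05417, 177.78917
3. -38.14340, 92.43633
4. -89.31250, 179.72122
5. 77.58832, -64.96797
6. -73.32312, 178.53363

Point 1:
  Latitude: 5.253′ = 0.087550°; total 63.087550
  N → positive
  λ: 37.4441′ = 0.624068°; total 174.624068
  E ⇒ keep positive
Point 2:
  φ: 3.25′ = 0.054167°; total 46.054167
  N ⇒ keep positive
  Lon: 47.35′ = 0.789167°; total 177.789167
  E ⇒ keep positive
Point 3:
  Latitude: 38 + 8.604/60 = 38.143400
  S ⇒ negate
  λ: 92 + 26.18/60 = 92.436333
  E ⇒ keep positive
Point 4:
  Latitude: 89 + 18.75/60 = 89.312500
  hemisphere S, so the sign is −
  Longitude: 179 + 43.273/60 = 179.721217
  E → positive
Point 5:
  Latitude: 77 + 35.299/60 = 77.588317
  N → positive
  Lon: 64 + 58.0782/60 = 64.967970
  W ⇒ negate
Point 6:
  Lat: 73 + 19.387/60 = 73.323117
  S ⇒ negate
  λ: 178 + 32.018/60 = 178.533633
  E → positive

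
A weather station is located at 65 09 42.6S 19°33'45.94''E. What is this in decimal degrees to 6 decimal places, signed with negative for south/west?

-65.161833, 19.562761

Latitude: 65 + 9/60 + 42.6/3600 = 65.1618333
hemisphere S, so the sign is −
λ: 19° + 33/60 + 45.94/3600 = 19 + 0.550000 + 0.012761 = 19.5627611
E ⇒ keep positive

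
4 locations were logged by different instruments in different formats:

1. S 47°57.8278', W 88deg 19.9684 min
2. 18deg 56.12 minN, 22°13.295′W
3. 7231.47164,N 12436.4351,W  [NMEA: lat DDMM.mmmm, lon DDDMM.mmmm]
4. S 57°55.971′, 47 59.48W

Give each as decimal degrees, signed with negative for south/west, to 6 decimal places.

Point 1:
  Latitude: 57.8278′ = 0.963797°; total 47.9637967
  S → negative
  λ: 88 + 19.9684/60 = 88.3328067
  W → negative
Point 2:
  φ: 56.12′ = 0.935333°; total 18.9353333
  N → positive
  Lon: 13.295′ = 0.221583°; total 22.2215833
  hemisphere W, so the sign is −
Point 3:
  Latitude: split at 2 digits → 72° and 31.47164′; 72 + 31.47164/60 = 72.5245273
  N → positive
  Lon: degrees = first 3 digits = 124, minutes = 36.4351; 124 + 36.4351/60 = 124.6072517
  hemisphere W, so the sign is −
Point 4:
  Lat: 57 + 55.971/60 = 57.9328500
  S ⇒ negate
  λ: 47 + 59.48/60 = 47.9913333
  hemisphere W, so the sign is −

1. -47.963797, -88.332807
2. 18.935333, -22.221583
3. 72.524527, -124.607252
4. -57.932850, -47.991333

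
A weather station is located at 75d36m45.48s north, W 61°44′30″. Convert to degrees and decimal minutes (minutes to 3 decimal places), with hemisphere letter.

φ: seconds/60 = 0.75800; minutes = 36 + 0.75800 = 36.75800
Longitude: 44 + 30/60 = 44.50000′

75° 36.758′ N, 61° 44.500′ W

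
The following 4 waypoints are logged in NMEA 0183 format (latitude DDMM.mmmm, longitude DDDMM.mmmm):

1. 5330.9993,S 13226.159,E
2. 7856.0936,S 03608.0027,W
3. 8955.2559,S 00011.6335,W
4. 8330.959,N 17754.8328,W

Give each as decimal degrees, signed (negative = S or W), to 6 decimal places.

1. -53.516655, 132.435983
2. -78.934893, -36.133378
3. -89.920932, -0.193892
4. 83.515983, -177.913880

Point 1:
  φ: split at 2 digits → 53° and 30.9993′; 53 + 30.9993/60 = 53.5166550
  hemisphere S, so the sign is −
  λ: split at 3 digits → 132° and 26.159′; 132 + 26.159/60 = 132.4359833
  E ⇒ keep positive
Point 2:
  φ: degrees = first 2 digits = 78, minutes = 56.0936; 78 + 56.0936/60 = 78.9348933
  S → negative
  Longitude: degrees = first 3 digits = 36, minutes = 8.0027; 36 + 8.0027/60 = 36.1333783
  W ⇒ negate
Point 3:
  φ: degrees = first 2 digits = 89, minutes = 55.2559; 89 + 55.2559/60 = 89.9209317
  hemisphere S, so the sign is −
  λ: degrees = first 3 digits = 0, minutes = 11.6335; 0 + 11.6335/60 = 0.1938917
  hemisphere W, so the sign is −
Point 4:
  Latitude: degrees = first 2 digits = 83, minutes = 30.959; 83 + 30.959/60 = 83.5159833
  N → positive
  Lon: split at 3 digits → 177° and 54.8328′; 177 + 54.8328/60 = 177.9138800
  W → negative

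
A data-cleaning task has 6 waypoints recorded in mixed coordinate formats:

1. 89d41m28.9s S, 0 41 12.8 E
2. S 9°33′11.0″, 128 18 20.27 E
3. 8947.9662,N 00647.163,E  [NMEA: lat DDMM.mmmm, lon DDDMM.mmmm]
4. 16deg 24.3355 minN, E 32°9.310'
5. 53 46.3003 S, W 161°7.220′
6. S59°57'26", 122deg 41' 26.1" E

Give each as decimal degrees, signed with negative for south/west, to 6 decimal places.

Point 1:
  φ: 41′ + 28.9″ = 41.48167′; 89 + 41.48167/60 = 89.6913611
  hemisphere S, so the sign is −
  λ: 0° + 41/60 + 12.8/3600 = 0 + 0.683333 + 0.003556 = 0.6868889
  E ⇒ keep positive
Point 2:
  Latitude: 33′ + 11″ = 33.18333′; 9 + 33.18333/60 = 9.5530556
  S ⇒ negate
  Longitude: 18′ + 20.27″ = 18.33783′; 128 + 18.33783/60 = 128.3056306
  E ⇒ keep positive
Point 3:
  Lat: degrees = first 2 digits = 89, minutes = 47.9662; 89 + 47.9662/60 = 89.7994367
  N → positive
  Lon: degrees = first 3 digits = 6, minutes = 47.163; 6 + 47.163/60 = 6.7860500
  E ⇒ keep positive
Point 4:
  Lat: 24.3355′ = 0.405592°; total 16.4055917
  N ⇒ keep positive
  Longitude: 32 + 9.31/60 = 32.1551667
  E → positive
Point 5:
  Lat: 46.3003′ = 0.771672°; total 53.7716717
  S ⇒ negate
  λ: 161 + 7.22/60 = 161.1203333
  W → negative
Point 6:
  φ: 59 + 57/60 + 26/3600 = 59.9572222
  S ⇒ negate
  λ: 122° + 41/60 + 26.1/3600 = 122 + 0.683333 + 0.007250 = 122.6905833
  E → positive

1. -89.691361, 0.686889
2. -9.553056, 128.305631
3. 89.799437, 6.786050
4. 16.405592, 32.155167
5. -53.771672, -161.120333
6. -59.957222, 122.690583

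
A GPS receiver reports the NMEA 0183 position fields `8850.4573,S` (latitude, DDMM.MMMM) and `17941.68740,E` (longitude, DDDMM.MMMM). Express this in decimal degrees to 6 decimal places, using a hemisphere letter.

88.840955° S, 179.694790° E

φ: split at 2 digits → 88° and 50.4573′; 88 + 50.4573/60 = 88.8409550
Longitude: split at 3 digits → 179° and 41.6874′; 179 + 41.6874/60 = 179.6947900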